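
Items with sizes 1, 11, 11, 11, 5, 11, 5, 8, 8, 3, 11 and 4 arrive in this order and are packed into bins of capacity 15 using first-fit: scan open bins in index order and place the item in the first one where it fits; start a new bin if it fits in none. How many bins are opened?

8

  1 → bin 1 (new)  [load 1/15]
  11 → bin 1  [load 12/15]
  11 → bin 2 (new)  [load 11/15]
  11 → bin 3 (new)  [load 11/15]
  5 → bin 4 (new)  [load 5/15]
  11 → bin 5 (new)  [load 11/15]
  5 → bin 4  [load 10/15]
  8 → bin 6 (new)  [load 8/15]
  8 → bin 7 (new)  [load 8/15]
  3 → bin 1  [load 15/15]
  11 → bin 8 (new)  [load 11/15]
  4 → bin 2  [load 15/15]
8 bins opened.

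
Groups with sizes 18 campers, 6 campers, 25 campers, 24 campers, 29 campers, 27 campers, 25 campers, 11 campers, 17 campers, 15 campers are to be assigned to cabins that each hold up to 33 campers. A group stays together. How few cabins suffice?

7

Total = 29 + 27 + 25 + 25 + 24 + 18 + 17 + 15 + 11 + 6 = 197 campers.
Lower bound: ⌈197/33⌉ = 6 cabins.
Also, 7 groups each exceed 33/2 campers, and no two of those can share a cabin, so at least 7 cabins are needed.
A packing using 7 cabins:
  cabin 1: 29 = 29
  cabin 2: 27 + 6 = 33
  cabin 3: 25 = 25
  cabin 4: 25 = 25
  cabin 5: 24 = 24
  cabin 6: 18 + 15 = 33
  cabin 7: 17 + 11 = 28
This matches the lower bound, so 7 is optimal.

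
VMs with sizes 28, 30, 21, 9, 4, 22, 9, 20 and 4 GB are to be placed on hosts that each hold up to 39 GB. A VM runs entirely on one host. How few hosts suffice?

Total = 30 + 28 + 22 + 21 + 20 + 9 + 9 + 4 + 4 = 147 GB.
Lower bound: ⌈147/39⌉ = 4 hosts.
Also, 5 VMs each exceed 39/2 GB, and no two of those can share a host, so at least 5 hosts are needed.
A packing using 5 hosts:
  host 1: 30 + 9 = 39
  host 2: 28 + 9 = 37
  host 3: 22 + 4 + 4 = 30
  host 4: 21 = 21
  host 5: 20 = 20
This matches the lower bound, so 5 is optimal.

5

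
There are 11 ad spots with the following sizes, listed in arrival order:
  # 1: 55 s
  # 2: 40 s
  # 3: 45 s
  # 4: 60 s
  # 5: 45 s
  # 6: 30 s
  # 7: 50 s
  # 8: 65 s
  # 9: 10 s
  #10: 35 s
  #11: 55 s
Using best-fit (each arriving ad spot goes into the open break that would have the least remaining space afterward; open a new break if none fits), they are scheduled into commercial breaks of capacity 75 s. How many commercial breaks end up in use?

8

  55 → break 1 (new)  [load 55/75]
  40 → break 2 (new)  [load 40/75]
  45 → break 3 (new)  [load 45/75]
  60 → break 4 (new)  [load 60/75]
  45 → break 5 (new)  [load 45/75]
  30 → break 3  [load 75/75]
  50 → break 6 (new)  [load 50/75]
  65 → break 7 (new)  [load 65/75]
  10 → break 7  [load 75/75]
  35 → break 2  [load 75/75]
  55 → break 8 (new)  [load 55/75]
8 commercial breaks opened.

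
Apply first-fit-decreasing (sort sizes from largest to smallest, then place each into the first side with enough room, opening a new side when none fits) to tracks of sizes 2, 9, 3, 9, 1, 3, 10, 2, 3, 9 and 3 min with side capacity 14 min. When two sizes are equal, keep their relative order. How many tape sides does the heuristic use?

Sorted descending: 10, 9, 9, 9, 3, 3, 3, 3, 2, 2, 1.
  10 → side 1 (new)  [load 10/14]
  9 → side 2 (new)  [load 9/14]
  9 → side 3 (new)  [load 9/14]
  9 → side 4 (new)  [load 9/14]
  3 → side 1  [load 13/14]
  3 → side 2  [load 12/14]
  3 → side 3  [load 12/14]
  3 → side 4  [load 12/14]
  2 → side 2  [load 14/14]
  2 → side 3  [load 14/14]
  1 → side 1  [load 14/14]
4 tape sides opened.

4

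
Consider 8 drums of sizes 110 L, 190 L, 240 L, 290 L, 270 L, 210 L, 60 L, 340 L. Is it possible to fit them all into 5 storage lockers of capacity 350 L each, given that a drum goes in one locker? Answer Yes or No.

Total = 1710 L; ⌈1710/350⌉ = 5.
6 drums each exceed half the capacity and cannot share a locker, forcing at least 6 storage lockers.
At least 6 storage lockers are required, but only 5 are allowed.

No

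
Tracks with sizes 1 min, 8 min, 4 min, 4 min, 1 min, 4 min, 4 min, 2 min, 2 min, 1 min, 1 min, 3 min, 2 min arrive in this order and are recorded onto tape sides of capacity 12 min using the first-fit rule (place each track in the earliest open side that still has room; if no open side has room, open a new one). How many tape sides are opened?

4

  1 → side 1 (new)  [load 1/12]
  8 → side 1  [load 9/12]
  4 → side 2 (new)  [load 4/12]
  4 → side 2  [load 8/12]
  1 → side 1  [load 10/12]
  4 → side 2  [load 12/12]
  4 → side 3 (new)  [load 4/12]
  2 → side 1  [load 12/12]
  2 → side 3  [load 6/12]
  1 → side 3  [load 7/12]
  1 → side 3  [load 8/12]
  3 → side 3  [load 11/12]
  2 → side 4 (new)  [load 2/12]
4 tape sides opened.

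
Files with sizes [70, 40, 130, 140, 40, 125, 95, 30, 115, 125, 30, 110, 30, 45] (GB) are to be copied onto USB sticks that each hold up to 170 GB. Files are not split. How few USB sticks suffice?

Total = 140 + 130 + 125 + 125 + 115 + 110 + 95 + 70 + 45 + 40 + 40 + 30 + 30 + 30 = 1125 GB.
Lower bound: ⌈1125/170⌉ = 7 USB sticks.
A packing using 7 USB sticks:
  USB stick 1: 140 + 30 = 170
  USB stick 2: 130 + 40 = 170
  USB stick 3: 125 + 45 = 170
  USB stick 4: 125 + 40 = 165
  USB stick 5: 115 + 30 = 145
  USB stick 6: 110 + 30 = 140
  USB stick 7: 95 + 70 = 165
This matches the lower bound, so 7 is optimal.

7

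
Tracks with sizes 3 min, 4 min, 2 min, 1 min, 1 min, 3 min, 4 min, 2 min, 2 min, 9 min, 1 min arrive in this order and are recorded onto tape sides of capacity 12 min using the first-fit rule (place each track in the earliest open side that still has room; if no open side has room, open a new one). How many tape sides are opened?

  3 → side 1 (new)  [load 3/12]
  4 → side 1  [load 7/12]
  2 → side 1  [load 9/12]
  1 → side 1  [load 10/12]
  1 → side 1  [load 11/12]
  3 → side 2 (new)  [load 3/12]
  4 → side 2  [load 7/12]
  2 → side 2  [load 9/12]
  2 → side 2  [load 11/12]
  9 → side 3 (new)  [load 9/12]
  1 → side 1  [load 12/12]
3 tape sides opened.

3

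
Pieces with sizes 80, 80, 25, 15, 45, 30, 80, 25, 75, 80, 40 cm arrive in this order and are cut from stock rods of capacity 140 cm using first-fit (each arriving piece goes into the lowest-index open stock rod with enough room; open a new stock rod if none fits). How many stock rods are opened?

  80 → stock rod 1 (new)  [load 80/140]
  80 → stock rod 2 (new)  [load 80/140]
  25 → stock rod 1  [load 105/140]
  15 → stock rod 1  [load 120/140]
  45 → stock rod 2  [load 125/140]
  30 → stock rod 3 (new)  [load 30/140]
  80 → stock rod 3  [load 110/140]
  25 → stock rod 3  [load 135/140]
  75 → stock rod 4 (new)  [load 75/140]
  80 → stock rod 5 (new)  [load 80/140]
  40 → stock rod 4  [load 115/140]
5 stock rods opened.

5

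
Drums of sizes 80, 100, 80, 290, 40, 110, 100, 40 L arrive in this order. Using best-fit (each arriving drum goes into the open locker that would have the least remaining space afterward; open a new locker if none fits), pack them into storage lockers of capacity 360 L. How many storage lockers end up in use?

3

  80 → locker 1 (new)  [load 80/360]
  100 → locker 1  [load 180/360]
  80 → locker 1  [load 260/360]
  290 → locker 2 (new)  [load 290/360]
  40 → locker 2  [load 330/360]
  110 → locker 3 (new)  [load 110/360]
  100 → locker 1  [load 360/360]
  40 → locker 3  [load 150/360]
3 storage lockers opened.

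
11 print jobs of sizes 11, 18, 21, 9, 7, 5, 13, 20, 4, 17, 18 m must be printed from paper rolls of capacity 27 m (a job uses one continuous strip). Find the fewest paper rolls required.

Total = 21 + 20 + 18 + 18 + 17 + 13 + 11 + 9 + 7 + 5 + 4 = 143 m.
Lower bound: ⌈143/27⌉ = 6 paper rolls.
A packing using 6 paper rolls:
  roll 1: 21 + 5 = 26
  roll 2: 20 + 7 = 27
  roll 3: 18 + 9 = 27
  roll 4: 18 + 4 = 22
  roll 5: 17 = 17
  roll 6: 13 + 11 = 24
This matches the lower bound, so 6 is optimal.

6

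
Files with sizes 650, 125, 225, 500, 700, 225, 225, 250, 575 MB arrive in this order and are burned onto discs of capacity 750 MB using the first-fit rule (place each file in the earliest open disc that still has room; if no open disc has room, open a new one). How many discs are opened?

  650 → disc 1 (new)  [load 650/750]
  125 → disc 2 (new)  [load 125/750]
  225 → disc 2  [load 350/750]
  500 → disc 3 (new)  [load 500/750]
  700 → disc 4 (new)  [load 700/750]
  225 → disc 2  [load 575/750]
  225 → disc 3  [load 725/750]
  250 → disc 5 (new)  [load 250/750]
  575 → disc 6 (new)  [load 575/750]
6 discs opened.

6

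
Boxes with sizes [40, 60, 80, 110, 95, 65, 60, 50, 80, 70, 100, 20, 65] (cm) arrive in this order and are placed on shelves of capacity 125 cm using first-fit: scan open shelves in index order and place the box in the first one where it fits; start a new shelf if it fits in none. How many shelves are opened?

  40 → shelf 1 (new)  [load 40/125]
  60 → shelf 1  [load 100/125]
  80 → shelf 2 (new)  [load 80/125]
  110 → shelf 3 (new)  [load 110/125]
  95 → shelf 4 (new)  [load 95/125]
  65 → shelf 5 (new)  [load 65/125]
  60 → shelf 5  [load 125/125]
  50 → shelf 6 (new)  [load 50/125]
  80 → shelf 7 (new)  [load 80/125]
  70 → shelf 6  [load 120/125]
  100 → shelf 8 (new)  [load 100/125]
  20 → shelf 1  [load 120/125]
  65 → shelf 9 (new)  [load 65/125]
9 shelves opened.

9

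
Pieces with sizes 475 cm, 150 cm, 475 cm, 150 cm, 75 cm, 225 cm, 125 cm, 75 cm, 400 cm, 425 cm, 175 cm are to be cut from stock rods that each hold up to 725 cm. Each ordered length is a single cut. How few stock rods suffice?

Total = 475 + 475 + 425 + 400 + 225 + 175 + 150 + 150 + 125 + 75 + 75 = 2750 cm.
Lower bound: ⌈2750/725⌉ = 4 stock rods.
A packing using 4 stock rods:
  stock rod 1: 475 + 225 = 700
  stock rod 2: 475 + 175 + 75 = 725
  stock rod 3: 425 + 150 + 150 = 725
  stock rod 4: 400 + 125 + 75 = 600
This matches the lower bound, so 4 is optimal.

4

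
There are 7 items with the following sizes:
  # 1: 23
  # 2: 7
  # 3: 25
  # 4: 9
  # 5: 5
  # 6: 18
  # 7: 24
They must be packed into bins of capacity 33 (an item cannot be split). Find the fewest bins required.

Total = 25 + 24 + 23 + 18 + 9 + 7 + 5 = 111.
Lower bound: ⌈111/33⌉ = 4 bins.
A packing using 4 bins:
  bin 1: 25 + 7 = 32
  bin 2: 24 + 9 = 33
  bin 3: 23 + 5 = 28
  bin 4: 18 = 18
This matches the lower bound, so 4 is optimal.

4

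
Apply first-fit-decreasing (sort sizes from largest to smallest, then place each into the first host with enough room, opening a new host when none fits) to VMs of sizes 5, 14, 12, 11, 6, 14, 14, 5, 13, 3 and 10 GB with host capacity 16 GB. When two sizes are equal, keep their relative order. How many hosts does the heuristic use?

8

Sorted descending: 14, 14, 14, 13, 12, 11, 10, 6, 5, 5, 3.
  14 → host 1 (new)  [load 14/16]
  14 → host 2 (new)  [load 14/16]
  14 → host 3 (new)  [load 14/16]
  13 → host 4 (new)  [load 13/16]
  12 → host 5 (new)  [load 12/16]
  11 → host 6 (new)  [load 11/16]
  10 → host 7 (new)  [load 10/16]
  6 → host 7  [load 16/16]
  5 → host 6  [load 16/16]
  5 → host 8 (new)  [load 5/16]
  3 → host 4  [load 16/16]
8 hosts opened.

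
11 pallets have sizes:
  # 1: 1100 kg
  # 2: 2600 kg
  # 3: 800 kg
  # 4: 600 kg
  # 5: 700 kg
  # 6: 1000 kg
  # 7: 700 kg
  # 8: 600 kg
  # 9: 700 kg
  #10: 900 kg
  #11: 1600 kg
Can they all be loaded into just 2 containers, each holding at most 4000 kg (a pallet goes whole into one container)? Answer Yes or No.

No

Total = 11300 kg; ⌈11300/4000⌉ = 3.
At least 3 containers are required, but only 2 are allowed.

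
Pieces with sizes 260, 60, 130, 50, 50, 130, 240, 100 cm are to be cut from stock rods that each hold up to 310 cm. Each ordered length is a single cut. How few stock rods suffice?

4

Total = 260 + 240 + 130 + 130 + 100 + 60 + 50 + 50 = 1020 cm.
Lower bound: ⌈1020/310⌉ = 4 stock rods.
A packing using 4 stock rods:
  stock rod 1: 260 + 50 = 310
  stock rod 2: 240 + 60 = 300
  stock rod 3: 130 + 130 + 50 = 310
  stock rod 4: 100 = 100
This matches the lower bound, so 4 is optimal.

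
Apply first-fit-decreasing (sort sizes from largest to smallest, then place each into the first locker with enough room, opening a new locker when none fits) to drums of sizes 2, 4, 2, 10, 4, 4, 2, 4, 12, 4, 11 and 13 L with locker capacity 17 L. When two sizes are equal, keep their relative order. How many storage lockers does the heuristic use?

5

Sorted descending: 13, 12, 11, 10, 4, 4, 4, 4, 4, 2, 2, 2.
  13 → locker 1 (new)  [load 13/17]
  12 → locker 2 (new)  [load 12/17]
  11 → locker 3 (new)  [load 11/17]
  10 → locker 4 (new)  [load 10/17]
  4 → locker 1  [load 17/17]
  4 → locker 2  [load 16/17]
  4 → locker 3  [load 15/17]
  4 → locker 4  [load 14/17]
  4 → locker 5 (new)  [load 4/17]
  2 → locker 3  [load 17/17]
  2 → locker 4  [load 16/17]
  2 → locker 5  [load 6/17]
5 storage lockers opened.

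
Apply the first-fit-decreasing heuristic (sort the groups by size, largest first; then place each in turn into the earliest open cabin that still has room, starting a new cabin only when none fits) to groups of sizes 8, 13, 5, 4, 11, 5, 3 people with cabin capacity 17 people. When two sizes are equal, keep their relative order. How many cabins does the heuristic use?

3

Sorted descending: 13, 11, 8, 5, 5, 4, 3.
  13 → cabin 1 (new)  [load 13/17]
  11 → cabin 2 (new)  [load 11/17]
  8 → cabin 3 (new)  [load 8/17]
  5 → cabin 2  [load 16/17]
  5 → cabin 3  [load 13/17]
  4 → cabin 1  [load 17/17]
  3 → cabin 3  [load 16/17]
3 cabins opened.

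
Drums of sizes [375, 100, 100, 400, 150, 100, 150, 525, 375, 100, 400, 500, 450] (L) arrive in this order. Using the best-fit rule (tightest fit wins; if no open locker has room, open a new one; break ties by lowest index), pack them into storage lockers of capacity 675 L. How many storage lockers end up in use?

7

  375 → locker 1 (new)  [load 375/675]
  100 → locker 1  [load 475/675]
  100 → locker 1  [load 575/675]
  400 → locker 2 (new)  [load 400/675]
  150 → locker 2  [load 550/675]
  100 → locker 1  [load 675/675]
  150 → locker 3 (new)  [load 150/675]
  525 → locker 3  [load 675/675]
  375 → locker 4 (new)  [load 375/675]
  100 → locker 2  [load 650/675]
  400 → locker 5 (new)  [load 400/675]
  500 → locker 6 (new)  [load 500/675]
  450 → locker 7 (new)  [load 450/675]
7 storage lockers opened.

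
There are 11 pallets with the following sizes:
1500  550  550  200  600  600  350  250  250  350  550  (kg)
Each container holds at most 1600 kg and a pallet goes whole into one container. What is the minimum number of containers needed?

Total = 1500 + 600 + 600 + 550 + 550 + 550 + 350 + 350 + 250 + 250 + 200 = 5750 kg.
Lower bound: ⌈5750/1600⌉ = 4 containers.
A packing using 4 containers:
  container 1: 1500 = 1500
  container 2: 600 + 600 + 350 = 1550
  container 3: 550 + 550 + 350 = 1450
  container 4: 550 + 250 + 250 + 200 = 1250
This matches the lower bound, so 4 is optimal.

4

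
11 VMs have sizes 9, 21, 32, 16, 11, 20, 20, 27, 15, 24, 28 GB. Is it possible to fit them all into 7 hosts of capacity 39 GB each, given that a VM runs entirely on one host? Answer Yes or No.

Yes

A valid assignment using 7 hosts:
  host 1: 32 = 32
  host 2: 28 + 11 = 39
  host 3: 27 + 9 = 36
  host 4: 24 + 15 = 39
  host 5: 21 + 16 = 37
  host 6: 20 = 20
  host 7: 20 = 20
Every load is within 39 GB, so 7 hosts suffice.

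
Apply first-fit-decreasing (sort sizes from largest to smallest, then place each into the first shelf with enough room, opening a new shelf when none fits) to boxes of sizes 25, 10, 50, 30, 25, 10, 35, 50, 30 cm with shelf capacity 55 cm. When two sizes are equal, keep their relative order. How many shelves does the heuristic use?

5

Sorted descending: 50, 50, 35, 30, 30, 25, 25, 10, 10.
  50 → shelf 1 (new)  [load 50/55]
  50 → shelf 2 (new)  [load 50/55]
  35 → shelf 3 (new)  [load 35/55]
  30 → shelf 4 (new)  [load 30/55]
  30 → shelf 5 (new)  [load 30/55]
  25 → shelf 4  [load 55/55]
  25 → shelf 5  [load 55/55]
  10 → shelf 3  [load 45/55]
  10 → shelf 3  [load 55/55]
5 shelves opened.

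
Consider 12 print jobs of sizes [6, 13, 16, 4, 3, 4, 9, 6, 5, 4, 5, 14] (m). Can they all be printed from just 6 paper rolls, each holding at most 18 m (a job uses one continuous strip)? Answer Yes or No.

A valid assignment using 6 paper rolls:
  roll 1: 16 = 16
  roll 2: 14 + 4 = 18
  roll 3: 13 + 5 = 18
  roll 4: 9 + 6 + 3 = 18
  roll 5: 6 + 5 + 4 = 15
  roll 6: 4 = 4
Every load is within 18 m, so 6 paper rolls suffice.

Yes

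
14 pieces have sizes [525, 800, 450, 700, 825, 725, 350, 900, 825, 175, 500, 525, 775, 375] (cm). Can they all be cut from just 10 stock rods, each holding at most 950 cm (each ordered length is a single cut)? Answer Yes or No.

Yes

A valid assignment using 10 stock rods:
  stock rod 1: 900 = 900
  stock rod 2: 825 = 825
  stock rod 3: 825 = 825
  stock rod 4: 800 = 800
  stock rod 5: 775 + 175 = 950
  stock rod 6: 725 = 725
  stock rod 7: 700 = 700
  stock rod 8: 525 + 375 = 900
  stock rod 9: 525 + 350 = 875
  stock rod 10: 500 + 450 = 950
Every load is within 950 cm, so 10 stock rods suffice.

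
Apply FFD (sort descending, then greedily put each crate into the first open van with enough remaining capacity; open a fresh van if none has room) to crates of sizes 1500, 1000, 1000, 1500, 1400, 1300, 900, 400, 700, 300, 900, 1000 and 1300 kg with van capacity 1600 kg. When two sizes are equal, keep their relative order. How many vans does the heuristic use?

10

Sorted descending: 1500, 1500, 1400, 1300, 1300, 1000, 1000, 1000, 900, 900, 700, 400, 300.
  1500 → van 1 (new)  [load 1500/1600]
  1500 → van 2 (new)  [load 1500/1600]
  1400 → van 3 (new)  [load 1400/1600]
  1300 → van 4 (new)  [load 1300/1600]
  1300 → van 5 (new)  [load 1300/1600]
  1000 → van 6 (new)  [load 1000/1600]
  1000 → van 7 (new)  [load 1000/1600]
  1000 → van 8 (new)  [load 1000/1600]
  900 → van 9 (new)  [load 900/1600]
  900 → van 10 (new)  [load 900/1600]
  700 → van 9  [load 1600/1600]
  400 → van 6  [load 1400/1600]
  300 → van 4  [load 1600/1600]
10 vans opened.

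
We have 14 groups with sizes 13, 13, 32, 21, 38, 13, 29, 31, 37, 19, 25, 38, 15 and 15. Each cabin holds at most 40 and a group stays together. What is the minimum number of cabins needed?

Total = 38 + 38 + 37 + 32 + 31 + 29 + 25 + 21 + 19 + 15 + 15 + 13 + 13 + 13 = 339.
Lower bound: ⌈339/40⌉ = 9 cabins.
A packing using 10 cabins:
  cabin 1: 38 = 38
  cabin 2: 38 = 38
  cabin 3: 37 = 37
  cabin 4: 32 = 32
  cabin 5: 31 = 31
  cabin 6: 29 = 29
  cabin 7: 25 + 15 = 40
  cabin 8: 21 + 19 = 40
  cabin 9: 15 + 13 = 28
  cabin 10: 13 + 13 = 26
No arrangement into 9 cabins stays within capacity, so 10 is optimal.

10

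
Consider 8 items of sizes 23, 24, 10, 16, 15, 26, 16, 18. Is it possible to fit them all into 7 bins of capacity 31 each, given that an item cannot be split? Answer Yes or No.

Yes

A valid assignment using 6 bins:
  bin 1: 26 = 26
  bin 2: 24 = 24
  bin 3: 23 = 23
  bin 4: 18 + 10 = 28
  bin 5: 16 + 15 = 31
  bin 6: 16 = 16
That uses only 6 ≤ 7, so 7 bins are enough.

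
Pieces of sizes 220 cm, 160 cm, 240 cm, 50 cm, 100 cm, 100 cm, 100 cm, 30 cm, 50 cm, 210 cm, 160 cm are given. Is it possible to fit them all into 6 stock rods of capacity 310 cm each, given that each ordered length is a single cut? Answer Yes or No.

A valid assignment using 5 stock rods:
  stock rod 1: 240 + 50 = 290
  stock rod 2: 220 + 50 + 30 = 300
  stock rod 3: 210 + 100 = 310
  stock rod 4: 160 + 100 = 260
  stock rod 5: 160 + 100 = 260
That uses only 5 ≤ 6, so 6 stock rods are enough.

Yes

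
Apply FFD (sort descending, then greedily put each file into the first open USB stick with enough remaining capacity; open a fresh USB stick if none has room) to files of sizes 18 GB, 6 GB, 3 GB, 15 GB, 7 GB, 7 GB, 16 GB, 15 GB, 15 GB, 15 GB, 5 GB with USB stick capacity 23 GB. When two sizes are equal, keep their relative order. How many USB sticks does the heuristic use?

6

Sorted descending: 18, 16, 15, 15, 15, 15, 7, 7, 6, 5, 3.
  18 → USB stick 1 (new)  [load 18/23]
  16 → USB stick 2 (new)  [load 16/23]
  15 → USB stick 3 (new)  [load 15/23]
  15 → USB stick 4 (new)  [load 15/23]
  15 → USB stick 5 (new)  [load 15/23]
  15 → USB stick 6 (new)  [load 15/23]
  7 → USB stick 2  [load 23/23]
  7 → USB stick 3  [load 22/23]
  6 → USB stick 4  [load 21/23]
  5 → USB stick 1  [load 23/23]
  3 → USB stick 5  [load 18/23]
6 USB sticks opened.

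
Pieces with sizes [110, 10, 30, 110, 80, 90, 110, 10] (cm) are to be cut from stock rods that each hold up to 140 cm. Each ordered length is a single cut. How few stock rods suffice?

5

Total = 110 + 110 + 110 + 90 + 80 + 30 + 10 + 10 = 550 cm.
Lower bound: ⌈550/140⌉ = 4 stock rods.
Also, 5 pieces each exceed 70 cm, and no two of those can share a stock rod, so at least 5 stock rods are needed.
A packing using 5 stock rods:
  stock rod 1: 110 + 30 = 140
  stock rod 2: 110 + 10 + 10 = 130
  stock rod 3: 110 = 110
  stock rod 4: 90 = 90
  stock rod 5: 80 = 80
This matches the lower bound, so 5 is optimal.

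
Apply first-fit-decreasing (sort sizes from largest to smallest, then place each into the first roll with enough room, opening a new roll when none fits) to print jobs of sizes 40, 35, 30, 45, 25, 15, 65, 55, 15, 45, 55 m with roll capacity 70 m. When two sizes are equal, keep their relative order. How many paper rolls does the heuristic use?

Sorted descending: 65, 55, 55, 45, 45, 40, 35, 30, 25, 15, 15.
  65 → roll 1 (new)  [load 65/70]
  55 → roll 2 (new)  [load 55/70]
  55 → roll 3 (new)  [load 55/70]
  45 → roll 4 (new)  [load 45/70]
  45 → roll 5 (new)  [load 45/70]
  40 → roll 6 (new)  [load 40/70]
  35 → roll 7 (new)  [load 35/70]
  30 → roll 6  [load 70/70]
  25 → roll 4  [load 70/70]
  15 → roll 2  [load 70/70]
  15 → roll 3  [load 70/70]
7 paper rolls opened.

7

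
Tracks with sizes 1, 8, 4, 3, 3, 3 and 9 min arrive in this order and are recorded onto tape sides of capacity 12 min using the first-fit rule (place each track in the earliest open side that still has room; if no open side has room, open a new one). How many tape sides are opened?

3

  1 → side 1 (new)  [load 1/12]
  8 → side 1  [load 9/12]
  4 → side 2 (new)  [load 4/12]
  3 → side 1  [load 12/12]
  3 → side 2  [load 7/12]
  3 → side 2  [load 10/12]
  9 → side 3 (new)  [load 9/12]
3 tape sides opened.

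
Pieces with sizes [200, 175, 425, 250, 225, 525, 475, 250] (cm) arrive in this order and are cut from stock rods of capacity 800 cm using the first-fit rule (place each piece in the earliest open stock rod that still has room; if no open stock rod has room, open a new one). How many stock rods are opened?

4

  200 → stock rod 1 (new)  [load 200/800]
  175 → stock rod 1  [load 375/800]
  425 → stock rod 1  [load 800/800]
  250 → stock rod 2 (new)  [load 250/800]
  225 → stock rod 2  [load 475/800]
  525 → stock rod 3 (new)  [load 525/800]
  475 → stock rod 4 (new)  [load 475/800]
  250 → stock rod 2  [load 725/800]
4 stock rods opened.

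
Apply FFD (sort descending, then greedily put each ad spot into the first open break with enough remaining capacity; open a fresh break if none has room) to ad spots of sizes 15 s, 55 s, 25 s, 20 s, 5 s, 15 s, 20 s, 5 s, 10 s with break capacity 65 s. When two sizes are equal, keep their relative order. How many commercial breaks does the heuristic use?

3

Sorted descending: 55, 25, 20, 20, 15, 15, 10, 5, 5.
  55 → break 1 (new)  [load 55/65]
  25 → break 2 (new)  [load 25/65]
  20 → break 2  [load 45/65]
  20 → break 2  [load 65/65]
  15 → break 3 (new)  [load 15/65]
  15 → break 3  [load 30/65]
  10 → break 1  [load 65/65]
  5 → break 3  [load 35/65]
  5 → break 3  [load 40/65]
3 commercial breaks opened.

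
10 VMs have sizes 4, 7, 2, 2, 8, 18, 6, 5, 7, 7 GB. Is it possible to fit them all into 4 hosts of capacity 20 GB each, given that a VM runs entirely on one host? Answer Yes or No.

A valid assignment using 4 hosts:
  host 1: 18 + 2 = 20
  host 2: 8 + 7 + 5 = 20
  host 3: 7 + 7 + 6 = 20
  host 4: 4 + 2 = 6
Every load is within 20 GB, so 4 hosts suffice.

Yes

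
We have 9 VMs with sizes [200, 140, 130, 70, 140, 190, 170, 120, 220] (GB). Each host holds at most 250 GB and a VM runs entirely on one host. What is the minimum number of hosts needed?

Total = 220 + 200 + 190 + 170 + 140 + 140 + 130 + 120 + 70 = 1380 GB.
Lower bound: ⌈1380/250⌉ = 6 hosts.
Also, 7 VMs each exceed 125 GB, and no two of those can share a host, so at least 7 hosts are needed.
A packing using 7 hosts:
  host 1: 220 = 220
  host 2: 200 = 200
  host 3: 190 = 190
  host 4: 170 + 70 = 240
  host 5: 140 = 140
  host 6: 140 = 140
  host 7: 130 + 120 = 250
This matches the lower bound, so 7 is optimal.

7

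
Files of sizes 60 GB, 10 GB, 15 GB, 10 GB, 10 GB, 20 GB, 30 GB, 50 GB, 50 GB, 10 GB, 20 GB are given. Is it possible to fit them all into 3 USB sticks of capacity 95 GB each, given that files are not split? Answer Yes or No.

Total = 285 GB; ⌈285/95⌉ = 3.
The bound of 3 does not rule out 3, but exhaustive search shows no assignment into 3 USB sticks of capacity 95 GB exists — the minimum is 4.

No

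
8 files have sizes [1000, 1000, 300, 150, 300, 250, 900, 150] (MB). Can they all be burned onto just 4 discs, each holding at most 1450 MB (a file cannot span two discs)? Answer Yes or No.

A valid assignment using 3 discs:
  disc 1: 1000 + 300 + 150 = 1450
  disc 2: 1000 + 300 + 150 = 1450
  disc 3: 900 + 250 = 1150
That uses only 3 ≤ 4, so 4 discs are enough.

Yes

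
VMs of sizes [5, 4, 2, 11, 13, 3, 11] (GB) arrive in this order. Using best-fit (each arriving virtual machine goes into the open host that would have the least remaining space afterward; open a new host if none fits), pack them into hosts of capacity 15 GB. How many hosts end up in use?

  5 → host 1 (new)  [load 5/15]
  4 → host 1  [load 9/15]
  2 → host 1  [load 11/15]
  11 → host 2 (new)  [load 11/15]
  13 → host 3 (new)  [load 13/15]
  3 → host 1  [load 14/15]
  11 → host 4 (new)  [load 11/15]
4 hosts opened.

4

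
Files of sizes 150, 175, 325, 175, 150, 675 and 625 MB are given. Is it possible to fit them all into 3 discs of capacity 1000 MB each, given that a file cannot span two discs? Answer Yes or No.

A valid assignment using 3 discs:
  disc 1: 675 + 325 = 1000
  disc 2: 625 + 175 + 175 = 975
  disc 3: 150 + 150 = 300
Every load is within 1000 MB, so 3 discs suffice.

Yes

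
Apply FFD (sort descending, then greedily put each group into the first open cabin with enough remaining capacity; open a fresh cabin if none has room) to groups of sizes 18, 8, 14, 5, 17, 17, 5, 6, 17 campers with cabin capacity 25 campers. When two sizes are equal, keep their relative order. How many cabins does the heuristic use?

5

Sorted descending: 18, 17, 17, 17, 14, 8, 6, 5, 5.
  18 → cabin 1 (new)  [load 18/25]
  17 → cabin 2 (new)  [load 17/25]
  17 → cabin 3 (new)  [load 17/25]
  17 → cabin 4 (new)  [load 17/25]
  14 → cabin 5 (new)  [load 14/25]
  8 → cabin 2  [load 25/25]
  6 → cabin 1  [load 24/25]
  5 → cabin 3  [load 22/25]
  5 → cabin 4  [load 22/25]
5 cabins opened.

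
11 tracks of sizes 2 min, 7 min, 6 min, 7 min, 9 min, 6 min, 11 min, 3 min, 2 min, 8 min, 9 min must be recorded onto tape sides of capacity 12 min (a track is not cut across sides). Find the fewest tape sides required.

7

Total = 11 + 9 + 9 + 8 + 7 + 7 + 6 + 6 + 3 + 2 + 2 = 70 min.
Lower bound: ⌈70/12⌉ = 6 tape sides.
A packing using 7 tape sides:
  side 1: 11 = 11
  side 2: 9 + 3 = 12
  side 3: 9 + 2 = 11
  side 4: 8 + 2 = 10
  side 5: 7 = 7
  side 6: 7 = 7
  side 7: 6 + 6 = 12
No arrangement into 6 tape sides stays within capacity, so 7 is optimal.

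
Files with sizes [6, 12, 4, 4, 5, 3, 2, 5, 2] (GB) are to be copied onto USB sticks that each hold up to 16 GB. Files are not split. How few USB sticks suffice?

3

Total = 12 + 6 + 5 + 5 + 4 + 4 + 3 + 2 + 2 = 43 GB.
Lower bound: ⌈43/16⌉ = 3 USB sticks.
A packing using 3 USB sticks:
  USB stick 1: 12 + 4 = 16
  USB stick 2: 6 + 5 + 5 = 16
  USB stick 3: 4 + 3 + 2 + 2 = 11
This matches the lower bound, so 3 is optimal.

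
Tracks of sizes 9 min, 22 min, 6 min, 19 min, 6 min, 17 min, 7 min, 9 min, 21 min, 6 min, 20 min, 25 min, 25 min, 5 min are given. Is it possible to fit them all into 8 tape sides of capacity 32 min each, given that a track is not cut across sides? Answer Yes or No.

A valid assignment using 7 tape sides:
  side 1: 25 + 7 = 32
  side 2: 25 + 6 = 31
  side 3: 22 + 9 = 31
  side 4: 21 + 9 = 30
  side 5: 20 + 6 + 6 = 32
  side 6: 19 + 5 = 24
  side 7: 17 = 17
That uses only 7 ≤ 8, so 8 tape sides are enough.

Yes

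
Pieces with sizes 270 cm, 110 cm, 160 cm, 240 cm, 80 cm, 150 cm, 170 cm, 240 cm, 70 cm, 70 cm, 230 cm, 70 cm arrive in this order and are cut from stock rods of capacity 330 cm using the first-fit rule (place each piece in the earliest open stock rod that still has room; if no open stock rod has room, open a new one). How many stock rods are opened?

  270 → stock rod 1 (new)  [load 270/330]
  110 → stock rod 2 (new)  [load 110/330]
  160 → stock rod 2  [load 270/330]
  240 → stock rod 3 (new)  [load 240/330]
  80 → stock rod 3  [load 320/330]
  150 → stock rod 4 (new)  [load 150/330]
  170 → stock rod 4  [load 320/330]
  240 → stock rod 5 (new)  [load 240/330]
  70 → stock rod 5  [load 310/330]
  70 → stock rod 6 (new)  [load 70/330]
  230 → stock rod 6  [load 300/330]
  70 → stock rod 7 (new)  [load 70/330]
7 stock rods opened.

7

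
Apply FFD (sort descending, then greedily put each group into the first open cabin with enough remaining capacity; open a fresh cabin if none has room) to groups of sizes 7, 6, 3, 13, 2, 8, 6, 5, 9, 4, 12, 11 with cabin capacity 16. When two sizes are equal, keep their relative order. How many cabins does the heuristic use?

Sorted descending: 13, 12, 11, 9, 8, 7, 6, 6, 5, 4, 3, 2.
  13 → cabin 1 (new)  [load 13/16]
  12 → cabin 2 (new)  [load 12/16]
  11 → cabin 3 (new)  [load 11/16]
  9 → cabin 4 (new)  [load 9/16]
  8 → cabin 5 (new)  [load 8/16]
  7 → cabin 4  [load 16/16]
  6 → cabin 5  [load 14/16]
  6 → cabin 6 (new)  [load 6/16]
  5 → cabin 3  [load 16/16]
  4 → cabin 2  [load 16/16]
  3 → cabin 1  [load 16/16]
  2 → cabin 5  [load 16/16]
6 cabins opened.

6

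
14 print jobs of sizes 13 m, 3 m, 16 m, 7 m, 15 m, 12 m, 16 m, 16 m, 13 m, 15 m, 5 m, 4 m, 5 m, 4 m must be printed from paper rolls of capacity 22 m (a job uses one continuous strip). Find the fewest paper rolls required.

8

Total = 16 + 16 + 16 + 15 + 15 + 13 + 13 + 12 + 7 + 5 + 5 + 4 + 4 + 3 = 144 m.
Lower bound: ⌈144/22⌉ = 7 paper rolls.
Also, 8 print jobs each exceed 11 m, and no two of those can share a roll, so at least 8 paper rolls are needed.
A packing using 8 paper rolls:
  roll 1: 16 + 5 = 21
  roll 2: 16 + 5 = 21
  roll 3: 16 + 4 = 20
  roll 4: 15 + 7 = 22
  roll 5: 15 + 4 + 3 = 22
  roll 6: 13 = 13
  roll 7: 13 = 13
  roll 8: 12 = 12
This matches the lower bound, so 8 is optimal.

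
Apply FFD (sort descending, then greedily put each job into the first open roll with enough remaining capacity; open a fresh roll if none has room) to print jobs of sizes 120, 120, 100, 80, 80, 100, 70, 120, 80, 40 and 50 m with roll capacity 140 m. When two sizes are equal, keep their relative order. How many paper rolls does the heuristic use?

Sorted descending: 120, 120, 120, 100, 100, 80, 80, 80, 70, 50, 40.
  120 → roll 1 (new)  [load 120/140]
  120 → roll 2 (new)  [load 120/140]
  120 → roll 3 (new)  [load 120/140]
  100 → roll 4 (new)  [load 100/140]
  100 → roll 5 (new)  [load 100/140]
  80 → roll 6 (new)  [load 80/140]
  80 → roll 7 (new)  [load 80/140]
  80 → roll 8 (new)  [load 80/140]
  70 → roll 9 (new)  [load 70/140]
  50 → roll 6  [load 130/140]
  40 → roll 4  [load 140/140]
9 paper rolls opened.

9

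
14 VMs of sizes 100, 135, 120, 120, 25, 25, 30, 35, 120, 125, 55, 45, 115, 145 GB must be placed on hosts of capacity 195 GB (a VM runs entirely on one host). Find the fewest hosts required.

Total = 145 + 135 + 125 + 120 + 120 + 120 + 115 + 100 + 55 + 45 + 35 + 30 + 25 + 25 = 1195 GB.
Lower bound: ⌈1195/195⌉ = 7 hosts.
Also, 8 VMs each exceed 195/2 GB, and no two of those can share a host, so at least 8 hosts are needed.
A packing using 8 hosts:
  host 1: 145 + 45 = 190
  host 2: 135 + 55 = 190
  host 3: 125 + 35 + 30 = 190
  host 4: 120 + 25 + 25 = 170
  host 5: 120 = 120
  host 6: 120 = 120
  host 7: 115 = 115
  host 8: 100 = 100
This matches the lower bound, so 8 is optimal.

8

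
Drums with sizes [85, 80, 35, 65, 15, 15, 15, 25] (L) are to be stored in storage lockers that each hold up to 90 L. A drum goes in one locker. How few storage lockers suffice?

4

Total = 85 + 80 + 65 + 35 + 25 + 15 + 15 + 15 = 335 L.
Lower bound: ⌈335/90⌉ = 4 storage lockers.
A packing using 4 storage lockers:
  locker 1: 85 = 85
  locker 2: 80 = 80
  locker 3: 65 + 25 = 90
  locker 4: 35 + 15 + 15 + 15 = 80
This matches the lower bound, so 4 is optimal.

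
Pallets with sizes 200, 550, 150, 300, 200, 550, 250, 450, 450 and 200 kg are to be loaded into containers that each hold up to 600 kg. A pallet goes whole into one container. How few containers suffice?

Total = 550 + 550 + 450 + 450 + 300 + 250 + 200 + 200 + 200 + 150 = 3300 kg.
Lower bound: ⌈3300/600⌉ = 6 containers.
A packing using 6 containers:
  container 1: 550 = 550
  container 2: 550 = 550
  container 3: 450 + 150 = 600
  container 4: 450 = 450
  container 5: 300 + 250 = 550
  container 6: 200 + 200 + 200 = 600
This matches the lower bound, so 6 is optimal.

6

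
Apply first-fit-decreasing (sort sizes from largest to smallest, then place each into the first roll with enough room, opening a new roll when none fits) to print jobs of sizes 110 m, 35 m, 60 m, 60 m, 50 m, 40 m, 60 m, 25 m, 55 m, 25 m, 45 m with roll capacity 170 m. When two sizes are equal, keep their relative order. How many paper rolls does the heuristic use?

Sorted descending: 110, 60, 60, 60, 55, 50, 45, 40, 35, 25, 25.
  110 → roll 1 (new)  [load 110/170]
  60 → roll 1  [load 170/170]
  60 → roll 2 (new)  [load 60/170]
  60 → roll 2  [load 120/170]
  55 → roll 3 (new)  [load 55/170]
  50 → roll 2  [load 170/170]
  45 → roll 3  [load 100/170]
  40 → roll 3  [load 140/170]
  35 → roll 4 (new)  [load 35/170]
  25 → roll 3  [load 165/170]
  25 → roll 4  [load 60/170]
4 paper rolls opened.

4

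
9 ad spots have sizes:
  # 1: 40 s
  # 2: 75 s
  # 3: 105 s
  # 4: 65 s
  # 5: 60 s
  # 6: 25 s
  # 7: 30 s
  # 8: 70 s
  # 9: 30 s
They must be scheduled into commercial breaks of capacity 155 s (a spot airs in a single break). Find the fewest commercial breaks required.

4

Total = 105 + 75 + 70 + 65 + 60 + 40 + 30 + 30 + 25 = 500 s.
Lower bound: ⌈500/155⌉ = 4 commercial breaks.
A packing using 4 commercial breaks:
  break 1: 105 + 40 = 145
  break 2: 75 + 70 = 145
  break 3: 65 + 60 + 30 = 155
  break 4: 30 + 25 = 55
This matches the lower bound, so 4 is optimal.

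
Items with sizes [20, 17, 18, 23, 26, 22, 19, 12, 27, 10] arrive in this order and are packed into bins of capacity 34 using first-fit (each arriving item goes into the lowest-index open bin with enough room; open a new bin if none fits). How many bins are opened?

  20 → bin 1 (new)  [load 20/34]
  17 → bin 2 (new)  [load 17/34]
  18 → bin 3 (new)  [load 18/34]
  23 → bin 4 (new)  [load 23/34]
  26 → bin 5 (new)  [load 26/34]
  22 → bin 6 (new)  [load 22/34]
  19 → bin 7 (new)  [load 19/34]
  12 → bin 1  [load 32/34]
  27 → bin 8 (new)  [load 27/34]
  10 → bin 2  [load 27/34]
8 bins opened.

8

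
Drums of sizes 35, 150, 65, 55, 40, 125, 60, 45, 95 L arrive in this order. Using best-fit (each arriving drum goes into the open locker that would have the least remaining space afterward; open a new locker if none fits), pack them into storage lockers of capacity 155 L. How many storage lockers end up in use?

  35 → locker 1 (new)  [load 35/155]
  150 → locker 2 (new)  [load 150/155]
  65 → locker 1  [load 100/155]
  55 → locker 1  [load 155/155]
  40 → locker 3 (new)  [load 40/155]
  125 → locker 4 (new)  [load 125/155]
  60 → locker 3  [load 100/155]
  45 → locker 3  [load 145/155]
  95 → locker 5 (new)  [load 95/155]
5 storage lockers opened.

5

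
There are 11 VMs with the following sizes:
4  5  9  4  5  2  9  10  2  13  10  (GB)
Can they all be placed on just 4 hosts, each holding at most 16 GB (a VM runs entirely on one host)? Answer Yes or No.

No

Total = 73 GB; ⌈73/16⌉ = 5.
At least 5 hosts are required, but only 4 are allowed.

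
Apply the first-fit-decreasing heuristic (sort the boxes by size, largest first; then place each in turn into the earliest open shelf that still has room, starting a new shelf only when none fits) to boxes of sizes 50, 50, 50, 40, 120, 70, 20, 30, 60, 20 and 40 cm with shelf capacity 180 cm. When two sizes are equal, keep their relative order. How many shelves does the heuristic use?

Sorted descending: 120, 70, 60, 50, 50, 50, 40, 40, 30, 20, 20.
  120 → shelf 1 (new)  [load 120/180]
  70 → shelf 2 (new)  [load 70/180]
  60 → shelf 1  [load 180/180]
  50 → shelf 2  [load 120/180]
  50 → shelf 2  [load 170/180]
  50 → shelf 3 (new)  [load 50/180]
  40 → shelf 3  [load 90/180]
  40 → shelf 3  [load 130/180]
  30 → shelf 3  [load 160/180]
  20 → shelf 3  [load 180/180]
  20 → shelf 4 (new)  [load 20/180]
4 shelves opened.

4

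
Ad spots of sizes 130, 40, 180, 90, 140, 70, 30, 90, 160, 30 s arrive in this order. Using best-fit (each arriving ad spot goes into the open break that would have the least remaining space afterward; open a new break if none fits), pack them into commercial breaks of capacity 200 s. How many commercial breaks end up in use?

6

  130 → break 1 (new)  [load 130/200]
  40 → break 1  [load 170/200]
  180 → break 2 (new)  [load 180/200]
  90 → break 3 (new)  [load 90/200]
  140 → break 4 (new)  [load 140/200]
  70 → break 3  [load 160/200]
  30 → break 1  [load 200/200]
  90 → break 5 (new)  [load 90/200]
  160 → break 6 (new)  [load 160/200]
  30 → break 3  [load 190/200]
6 commercial breaks opened.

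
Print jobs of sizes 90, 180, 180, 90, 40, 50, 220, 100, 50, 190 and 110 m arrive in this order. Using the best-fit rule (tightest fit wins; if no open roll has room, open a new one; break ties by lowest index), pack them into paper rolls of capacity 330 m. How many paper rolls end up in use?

  90 → roll 1 (new)  [load 90/330]
  180 → roll 1  [load 270/330]
  180 → roll 2 (new)  [load 180/330]
  90 → roll 2  [load 270/330]
  40 → roll 1  [load 310/330]
  50 → roll 2  [load 320/330]
  220 → roll 3 (new)  [load 220/330]
  100 → roll 3  [load 320/330]
  50 → roll 4 (new)  [load 50/330]
  190 → roll 4  [load 240/330]
  110 → roll 5 (new)  [load 110/330]
5 paper rolls opened.

5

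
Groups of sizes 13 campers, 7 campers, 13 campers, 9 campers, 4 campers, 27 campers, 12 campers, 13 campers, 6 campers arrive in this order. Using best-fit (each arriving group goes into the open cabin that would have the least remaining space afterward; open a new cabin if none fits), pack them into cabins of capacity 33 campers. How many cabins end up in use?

  13 → cabin 1 (new)  [load 13/33]
  7 → cabin 1  [load 20/33]
  13 → cabin 1  [load 33/33]
  9 → cabin 2 (new)  [load 9/33]
  4 → cabin 2  [load 13/33]
  27 → cabin 3 (new)  [load 27/33]
  12 → cabin 2  [load 25/33]
  13 → cabin 4 (new)  [load 13/33]
  6 → cabin 3  [load 33/33]
4 cabins opened.

4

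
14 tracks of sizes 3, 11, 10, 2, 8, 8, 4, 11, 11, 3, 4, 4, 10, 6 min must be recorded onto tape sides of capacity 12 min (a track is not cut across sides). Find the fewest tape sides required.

Total = 11 + 11 + 11 + 10 + 10 + 8 + 8 + 6 + 4 + 4 + 4 + 3 + 3 + 2 = 95 min.
Lower bound: ⌈95/12⌉ = 8 tape sides.
A packing using 9 tape sides:
  side 1: 11 = 11
  side 2: 11 = 11
  side 3: 11 = 11
  side 4: 10 + 2 = 12
  side 5: 10 = 10
  side 6: 8 + 4 = 12
  side 7: 8 + 4 = 12
  side 8: 6 + 4 = 10
  side 9: 3 + 3 = 6
No arrangement into 8 tape sides stays within capacity, so 9 is optimal.

9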